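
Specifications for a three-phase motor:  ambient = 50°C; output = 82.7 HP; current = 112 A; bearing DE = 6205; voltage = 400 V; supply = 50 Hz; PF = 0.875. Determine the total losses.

P_in = √3·V·I·cosφ = 1.732×400×112×0.875 = 67894 W
P_out = 82.7×746 = 61694 W
Losses = P_in − P_out = 67894 − 61694 = 6200 W

6200 W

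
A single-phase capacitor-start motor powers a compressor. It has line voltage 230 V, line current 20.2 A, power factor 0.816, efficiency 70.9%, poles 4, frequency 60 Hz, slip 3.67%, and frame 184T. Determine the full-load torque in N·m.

14.8 N·m

P_in = V·I·cosφ = 230 × 20.2 × 0.816 = 3791 W
P_out = η·P_in = 0.709 × 3791 = 2688 W
n_s = 120×60/4 = 1800 rpm; n = 1800×(1−0.0367) = 1734 rpm
ω = 2π×1734/60 = 181.6 rad/s
τ = P_out/ω = 2688/181.6 = 14.8 N·m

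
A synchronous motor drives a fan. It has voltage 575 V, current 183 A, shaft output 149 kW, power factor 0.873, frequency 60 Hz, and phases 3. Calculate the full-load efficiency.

P_out = 149 kW = 149000 W
P_in = √3·V_L·I_L·cosφ = 1.732 × 575 × 183 × 0.873 = 159104 W
η = P_out / P_in = 149000 / 159104 = 0.936 = 93.6%

93.6 %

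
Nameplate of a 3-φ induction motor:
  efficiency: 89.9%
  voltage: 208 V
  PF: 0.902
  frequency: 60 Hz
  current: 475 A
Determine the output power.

P_in = √3·V·I·cosφ = 1.732 × 208 × 475 × 0.902 = 154352 W
P_out = η·P_in = 0.899 × 154352 = 138762 W

139 kW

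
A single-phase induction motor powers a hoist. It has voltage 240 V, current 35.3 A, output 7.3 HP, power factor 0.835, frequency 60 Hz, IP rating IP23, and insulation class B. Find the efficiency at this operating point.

77.0 %

P_out = 7.3 × 746 = 5446 W
P_in = V·I·cosφ = 240 × 35.3 × 0.835 = 7074 W
η = P_out / P_in = 5446 / 7074 = 0.770 = 77.0%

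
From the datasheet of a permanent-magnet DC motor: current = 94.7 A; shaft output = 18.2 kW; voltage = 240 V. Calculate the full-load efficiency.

P_out = 18.2 kW = 18200 W
P_in = V·I = 240 × 94.7 = 22728 W
η = P_out / P_in = 18200 / 22728 = 0.801 = 80.1%

80.1 %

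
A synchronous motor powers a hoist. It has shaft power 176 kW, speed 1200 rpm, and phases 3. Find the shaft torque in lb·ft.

ω = 2π × 1200/60 = 125.7 rad/s
τ = P/ω = 176000/125.7 = 1400 N·m
In lb·ft: 1400/1.356 = 1030 lb·ft

1030 lb·ft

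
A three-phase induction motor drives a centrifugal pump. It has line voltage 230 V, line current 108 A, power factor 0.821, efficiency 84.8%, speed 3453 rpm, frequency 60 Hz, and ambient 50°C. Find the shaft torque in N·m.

P_in = √3·V·I·cosφ = 1.732 × 230 × 108 × 0.821 = 35322 W
P_out = η·P_in = 0.848 × 35322 = 29953 W
n = 3453 rpm
ω = 2π×3453/60 = 361.6 rad/s
τ = P_out/ω = 29953/361.6 = 82.8 N·m

82.8 N·m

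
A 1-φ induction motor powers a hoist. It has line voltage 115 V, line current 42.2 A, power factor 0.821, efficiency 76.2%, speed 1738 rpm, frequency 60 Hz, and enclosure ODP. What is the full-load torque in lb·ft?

12.3 lb·ft

P_in = V·I·cosφ = 115 × 42.2 × 0.821 = 3984 W
P_out = η·P_in = 0.762 × 3984 = 3036 W
n = 1738 rpm
ω = 2π×1738/60 = 182 rad/s
τ = P_out/ω = 3036/182 = 16.68 N·m
In lb·ft: 16.68/1.356 = 12.3 lb·ft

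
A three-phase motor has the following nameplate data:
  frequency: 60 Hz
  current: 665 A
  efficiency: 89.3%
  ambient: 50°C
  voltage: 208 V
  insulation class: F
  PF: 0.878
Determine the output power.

P_in = √3·V·I·cosφ = 1.732 × 208 × 665 × 0.878 = 210343 W
P_out = η·P_in = 0.893 × 210343 = 187836 W

188 kW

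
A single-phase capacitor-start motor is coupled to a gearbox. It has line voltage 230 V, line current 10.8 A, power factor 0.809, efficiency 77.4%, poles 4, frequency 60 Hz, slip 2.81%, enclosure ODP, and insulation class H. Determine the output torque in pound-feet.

P_in = V·I·cosφ = 230 × 10.8 × 0.809 = 2010 W
P_out = η·P_in = 0.774 × 2010 = 1556 W
n_s = 120×60/4 = 1800 rpm; n = 1800×(1−0.0281) = 1749 rpm
ω = 2π×1749/60 = 183.2 rad/s
τ = P_out/ω = 1556/183.2 = 8.493 N·m
In lb·ft: 8.493/1.356 = 6.26 lb·ft

6.26 lb·ft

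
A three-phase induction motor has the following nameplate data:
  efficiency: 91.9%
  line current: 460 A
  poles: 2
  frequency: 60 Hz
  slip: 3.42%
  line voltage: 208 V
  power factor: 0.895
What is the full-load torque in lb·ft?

P_in = √3·V·I·cosφ = 1.732 × 208 × 460 × 0.895 = 148317 W
P_out = η·P_in = 0.919 × 148317 = 136303 W
n_s = 120×60/2 = 3600 rpm; n = 3600×(1−0.0342) = 3477 rpm
ω = 2π×3477/60 = 364.1 rad/s
τ = P_out/ω = 136303/364.1 = 374.4 N·m
In lb·ft: 374.4/1.356 = 276 lb·ft

276 lb·ft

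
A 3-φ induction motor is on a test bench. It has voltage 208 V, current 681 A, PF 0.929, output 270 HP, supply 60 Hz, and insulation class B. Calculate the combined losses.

P_in = √3·V·I·cosφ = 1.732×208×681×0.929 = 227916 W
P_out = 270×746 = 201420 W
Losses = P_in − P_out = 227916 − 201420 = 26496 W

26.5 kW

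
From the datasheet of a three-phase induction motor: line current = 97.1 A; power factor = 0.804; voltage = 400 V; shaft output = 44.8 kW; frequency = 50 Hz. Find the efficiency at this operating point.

P_out = 44.8 kW = 44800 W
P_in = √3·V_L·I_L·cosφ = 1.732 × 400 × 97.1 × 0.804 = 54086 W
η = P_out / P_in = 44800 / 54086 = 0.828 = 82.8%

82.8 %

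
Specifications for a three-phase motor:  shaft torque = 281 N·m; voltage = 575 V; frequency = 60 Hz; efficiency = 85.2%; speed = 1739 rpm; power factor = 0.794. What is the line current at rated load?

ω = 2π×1739/60 = 182.1 rad/s; P_out = τω = 281 × 182.1 = 51170 W
P_in = P_out / η = 51170 / 0.852 = 60059 W
I_L = P_in / (√3·V_L·cosφ) = 60059 / (1.732 × 575 × 0.794) = 76 A

76 A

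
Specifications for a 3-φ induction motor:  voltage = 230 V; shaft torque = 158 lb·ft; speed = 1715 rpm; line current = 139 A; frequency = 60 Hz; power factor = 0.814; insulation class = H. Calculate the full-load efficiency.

τ = 158 lb·ft × 1.356 = 214.2 N·m
ω = 2π × 1715/60 = 179.6 rad/s; P_out = τω = 214.2 × 179.6 = 38470 W
P_in = √3·V_L·I_L·cosφ = 1.732 × 230 × 139 × 0.814 = 45073 W
η = P_out / P_in = 38470 / 45073 = 0.854 = 85.4%

85.4 %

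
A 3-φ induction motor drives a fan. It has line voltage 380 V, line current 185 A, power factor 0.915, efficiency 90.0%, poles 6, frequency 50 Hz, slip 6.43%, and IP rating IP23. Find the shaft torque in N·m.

1020 N·m

P_in = √3·V·I·cosφ = 1.732 × 380 × 185 × 0.915 = 111410 W
P_out = η·P_in = 0.9 × 111410 = 100269 W
n_s = 120×50/6 = 1000 rpm; n = 1000×(1−0.0643) = 936 rpm
ω = 2π×936/60 = 98.02 rad/s
τ = P_out/ω = 100269/98.02 = 1020 N·m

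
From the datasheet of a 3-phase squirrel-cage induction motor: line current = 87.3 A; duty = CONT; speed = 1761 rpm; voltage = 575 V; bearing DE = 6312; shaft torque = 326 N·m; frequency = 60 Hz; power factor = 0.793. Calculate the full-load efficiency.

ω = 2π × 1761/60 = 184.4 rad/s; P_out = τω = 326 × 184.4 = 60114 W
P_in = √3·V_L·I_L·cosφ = 1.732 × 575 × 87.3 × 0.793 = 68945 W
η = P_out / P_in = 60114 / 68945 = 0.872 = 87.2%

87.2 %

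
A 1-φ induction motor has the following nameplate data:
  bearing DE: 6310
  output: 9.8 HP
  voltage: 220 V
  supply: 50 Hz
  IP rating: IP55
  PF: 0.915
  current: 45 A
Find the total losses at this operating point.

P_in = V·I·cosφ = 220×45×0.915 = 9059 W
P_out = 9.8×746 = 7311 W
Losses = P_in − P_out = 9059 − 7311 = 1748 W

1.75 kW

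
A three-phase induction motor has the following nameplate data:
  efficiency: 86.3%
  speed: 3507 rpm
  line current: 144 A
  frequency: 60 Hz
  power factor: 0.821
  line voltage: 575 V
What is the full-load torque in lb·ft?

P_in = √3·V·I·cosφ = 1.732 × 575 × 144 × 0.821 = 117739 W
P_out = η·P_in = 0.863 × 117739 = 101609 W
n = 3507 rpm
ω = 2π×3507/60 = 367.3 rad/s
τ = P_out/ω = 101609/367.3 = 276.6 N·m
In lb·ft: 276.6/1.356 = 204 lb·ft

204 lb·ft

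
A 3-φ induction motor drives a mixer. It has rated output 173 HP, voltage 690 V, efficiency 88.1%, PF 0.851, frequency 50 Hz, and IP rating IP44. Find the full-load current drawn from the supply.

144 A

P_out = 173 × 746 = 129058 W
P_in = P_out / η = 129058 / 0.881 = 146490 W
I_L = P_in / (√3·V_L·cosφ) = 146490 / (1.732 × 690 × 0.851) = 144 A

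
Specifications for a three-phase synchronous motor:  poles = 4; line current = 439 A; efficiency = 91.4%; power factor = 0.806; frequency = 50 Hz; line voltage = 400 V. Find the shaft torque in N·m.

1430 N·m

P_in = √3·V·I·cosφ = 1.732 × 400 × 439 × 0.806 = 245136 W
P_out = η·P_in = 0.914 × 245136 = 224054 W
n = n_s = 120×50/4 = 1500 rpm (synchronous)
ω = 2π×1500/60 = 157.1 rad/s
τ = P_out/ω = 224054/157.1 = 1430 N·m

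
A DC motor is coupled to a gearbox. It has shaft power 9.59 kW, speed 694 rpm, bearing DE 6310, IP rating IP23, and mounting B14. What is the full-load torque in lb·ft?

97.3 lb·ft

ω = 2π × 694/60 = 72.68 rad/s
τ = P/ω = 9590/72.68 = 131.9 N·m
In lb·ft: 131.9/1.356 = 97.3 lb·ft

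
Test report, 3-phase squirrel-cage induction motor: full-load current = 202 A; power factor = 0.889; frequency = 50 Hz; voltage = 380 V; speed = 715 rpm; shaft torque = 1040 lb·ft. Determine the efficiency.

89.3 %

τ = 1040 lb·ft × 1.356 = 1410 N·m
ω = 2π × 715/60 = 74.87 rad/s; P_out = τω = 1410 × 74.87 = 105567 W
P_in = √3·V_L·I_L·cosφ = 1.732 × 380 × 202 × 0.889 = 118191 W
η = P_out / P_in = 105567 / 118191 = 0.893 = 89.3%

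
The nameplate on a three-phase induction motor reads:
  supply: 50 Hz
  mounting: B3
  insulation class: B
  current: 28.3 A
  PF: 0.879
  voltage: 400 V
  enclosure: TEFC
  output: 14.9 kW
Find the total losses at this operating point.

P_in = √3·V·I·cosφ = 1.732×400×28.3×0.879 = 17234 W
P_out = 14900 W
Losses = P_in − P_out = 17234 − 14900 = 2334 W

2330 W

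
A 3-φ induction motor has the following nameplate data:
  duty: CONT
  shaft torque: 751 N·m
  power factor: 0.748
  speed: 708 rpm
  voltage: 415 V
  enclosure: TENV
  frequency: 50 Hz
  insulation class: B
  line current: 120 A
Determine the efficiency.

86.3 %

ω = 2π × 708/60 = 74.14 rad/s; P_out = τω = 751 × 74.14 = 55679 W
P_in = √3·V_L·I_L·cosφ = 1.732 × 415 × 120 × 0.748 = 64518 W
η = P_out / P_in = 55679 / 64518 = 0.863 = 86.3%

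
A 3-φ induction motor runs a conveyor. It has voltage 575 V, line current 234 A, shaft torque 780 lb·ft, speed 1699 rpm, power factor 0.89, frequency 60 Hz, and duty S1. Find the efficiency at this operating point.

τ = 780 lb·ft × 1.356 = 1058 N·m
ω = 2π × 1699/60 = 177.9 rad/s; P_out = τω = 1058 × 177.9 = 188218 W
P_in = √3·V_L·I_L·cosφ = 1.732 × 575 × 234 × 0.89 = 207406 W
η = P_out / P_in = 188218 / 207406 = 0.907 = 90.7%

90.7 %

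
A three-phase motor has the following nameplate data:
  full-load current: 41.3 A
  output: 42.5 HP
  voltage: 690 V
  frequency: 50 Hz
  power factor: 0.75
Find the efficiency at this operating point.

85.6 %

P_out = 42.5 × 746 = 31705 W
P_in = √3·V_L·I_L·cosφ = 1.732 × 690 × 41.3 × 0.75 = 37018 W
η = P_out / P_in = 31705 / 37018 = 0.856 = 85.6%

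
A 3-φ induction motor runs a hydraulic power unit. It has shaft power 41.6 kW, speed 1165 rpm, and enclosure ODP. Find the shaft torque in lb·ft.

251 lb·ft

ω = 2π × 1165/60 = 122 rad/s
τ = P/ω = 41600/122 = 341 N·m
In lb·ft: 341/1.356 = 251 lb·ft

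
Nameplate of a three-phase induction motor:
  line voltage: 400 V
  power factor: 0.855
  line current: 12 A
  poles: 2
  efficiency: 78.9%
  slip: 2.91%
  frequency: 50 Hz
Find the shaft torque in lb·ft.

P_in = √3·V·I·cosφ = 1.732 × 400 × 12 × 0.855 = 7108 W
P_out = η·P_in = 0.789 × 7108 = 5608 W
n_s = 120×50/2 = 3000 rpm; n = 3000×(1−0.0291) = 2913 rpm
ω = 2π×2913/60 = 305 rad/s
τ = P_out/ω = 5608/305 = 18.39 N·m
In lb·ft: 18.39/1.356 = 13.6 lb·ft

13.6 lb·ft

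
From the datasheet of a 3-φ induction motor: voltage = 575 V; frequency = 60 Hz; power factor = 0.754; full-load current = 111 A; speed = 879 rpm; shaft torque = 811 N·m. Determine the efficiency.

ω = 2π × 879/60 = 92.05 rad/s; P_out = τω = 811 × 92.05 = 74653 W
P_in = √3·V_L·I_L·cosφ = 1.732 × 575 × 111 × 0.754 = 83351 W
η = P_out / P_in = 74653 / 83351 = 0.896 = 89.6%

89.6 %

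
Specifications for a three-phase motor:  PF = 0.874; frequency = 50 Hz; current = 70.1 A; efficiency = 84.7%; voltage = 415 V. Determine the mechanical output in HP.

50 HP

P_in = √3·V·I·cosφ = 1.732 × 415 × 70.1 × 0.874 = 44038 W
P_out = η·P_in = 0.847 × 44038 = 37300 W
= 37300/746 = 50 HP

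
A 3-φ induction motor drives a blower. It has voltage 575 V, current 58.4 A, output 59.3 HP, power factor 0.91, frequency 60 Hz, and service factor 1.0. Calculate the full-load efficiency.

83.6 %

P_out = 59.3 × 746 = 44238 W
P_in = √3·V_L·I_L·cosφ = 1.732 × 575 × 58.4 × 0.91 = 52926 W
η = P_out / P_in = 44238 / 52926 = 0.836 = 83.6%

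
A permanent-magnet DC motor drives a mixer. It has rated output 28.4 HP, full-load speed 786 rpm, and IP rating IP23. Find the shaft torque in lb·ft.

P_out = 28.4 × 746 = 21186 W
ω = 2π × 786/60 = 82.31 rad/s
τ = P_out/ω = 21186/82.31 = 257.4 N·m
In lb·ft: 257.4/1.356 = 190 lb·ft

190 lb·ft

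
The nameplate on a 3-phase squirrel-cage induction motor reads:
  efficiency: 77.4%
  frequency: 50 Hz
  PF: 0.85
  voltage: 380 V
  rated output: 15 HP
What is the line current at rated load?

P_out = 15 × 746 = 11190 W
P_in = P_out / η = 11190 / 0.774 = 14457 W
I_L = P_in / (√3·V_L·cosφ) = 14457 / (1.732 × 380 × 0.85) = 25.8 A

25.8 A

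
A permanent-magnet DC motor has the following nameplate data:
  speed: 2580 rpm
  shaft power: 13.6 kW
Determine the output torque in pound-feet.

ω = 2π × 2580/60 = 270.2 rad/s
τ = P/ω = 13600/270.2 = 50.33 N·m
In lb·ft: 50.33/1.356 = 37.1 lb·ft

37.1 lb·ft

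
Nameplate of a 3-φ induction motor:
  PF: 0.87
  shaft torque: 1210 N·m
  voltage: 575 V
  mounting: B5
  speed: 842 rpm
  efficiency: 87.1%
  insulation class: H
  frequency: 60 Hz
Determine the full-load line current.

ω = 2π×842/60 = 88.17 rad/s; P_out = τω = 1210 × 88.17 = 106686 W
P_in = P_out / η = 106686 / 0.871 = 122487 W
I_L = P_in / (√3·V_L·cosφ) = 122487 / (1.732 × 575 × 0.87) = 141 A

141 A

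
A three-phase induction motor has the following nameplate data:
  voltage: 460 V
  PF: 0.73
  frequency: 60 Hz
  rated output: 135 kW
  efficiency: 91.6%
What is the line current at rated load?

253 A

P_out = 135 kW = 135000 W
P_in = P_out / η = 135000 / 0.916 = 147380 W
I_L = P_in / (√3·V_L·cosφ) = 147380 / (1.732 × 460 × 0.73) = 253 A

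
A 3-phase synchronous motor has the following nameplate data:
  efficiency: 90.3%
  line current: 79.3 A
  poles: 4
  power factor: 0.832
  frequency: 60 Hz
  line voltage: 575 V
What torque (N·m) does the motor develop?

P_in = √3·V·I·cosφ = 1.732 × 575 × 79.3 × 0.832 = 65707 W
P_out = η·P_in = 0.903 × 65707 = 59333 W
n = n_s = 120×60/4 = 1800 rpm (synchronous)
ω = 2π×1800/60 = 188.5 rad/s
τ = P_out/ω = 59333/188.5 = 315 N·m

315 N·m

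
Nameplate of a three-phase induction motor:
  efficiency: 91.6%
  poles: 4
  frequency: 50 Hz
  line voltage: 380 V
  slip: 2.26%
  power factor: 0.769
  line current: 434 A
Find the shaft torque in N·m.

1310 N·m

P_in = √3·V·I·cosφ = 1.732 × 380 × 434 × 0.769 = 219658 W
P_out = η·P_in = 0.916 × 219658 = 201207 W
n_s = 120×50/4 = 1500 rpm; n = 1500×(1−0.0226) = 1466 rpm
ω = 2π×1466/60 = 153.5 rad/s
τ = P_out/ω = 201207/153.5 = 1310 N·m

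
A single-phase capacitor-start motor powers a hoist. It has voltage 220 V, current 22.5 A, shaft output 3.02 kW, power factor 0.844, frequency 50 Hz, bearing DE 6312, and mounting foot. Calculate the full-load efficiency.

P_out = 3.02 kW = 3020 W
P_in = V·I·cosφ = 220 × 22.5 × 0.844 = 4178 W
η = P_out / P_in = 3020 / 4178 = 0.723 = 72.3%

72.3 %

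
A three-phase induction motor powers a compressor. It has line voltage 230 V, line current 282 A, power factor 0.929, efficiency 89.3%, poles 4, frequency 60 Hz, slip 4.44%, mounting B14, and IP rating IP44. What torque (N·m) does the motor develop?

517 N·m

P_in = √3·V·I·cosφ = 1.732 × 230 × 282 × 0.929 = 104362 W
P_out = η·P_in = 0.893 × 104362 = 93195 W
n_s = 120×60/4 = 1800 rpm; n = 1800×(1−0.0444) = 1720 rpm
ω = 2π×1720/60 = 180.1 rad/s
τ = P_out/ω = 93195/180.1 = 517 N·m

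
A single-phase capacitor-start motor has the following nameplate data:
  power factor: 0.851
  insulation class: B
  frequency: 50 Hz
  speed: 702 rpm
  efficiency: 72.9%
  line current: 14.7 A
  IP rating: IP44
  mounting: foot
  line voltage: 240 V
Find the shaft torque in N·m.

29.8 N·m

P_in = V·I·cosφ = 240 × 14.7 × 0.851 = 3002 W
P_out = η·P_in = 0.729 × 3002 = 2188 W
n = 702 rpm
ω = 2π×702/60 = 73.51 rad/s
τ = P_out/ω = 2188/73.51 = 29.8 N·m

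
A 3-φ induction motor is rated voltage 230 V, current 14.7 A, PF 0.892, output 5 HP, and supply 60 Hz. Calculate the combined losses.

P_in = √3·V·I·cosφ = 1.732×230×14.7×0.892 = 5223 W
P_out = 5×746 = 3730 W
Losses = P_in − P_out = 5223 − 3730 = 1493 W

1.49 kW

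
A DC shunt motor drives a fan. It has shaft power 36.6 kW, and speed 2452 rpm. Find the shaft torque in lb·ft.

ω = 2π × 2452/60 = 256.8 rad/s
τ = P/ω = 36600/256.8 = 142.5 N·m
In lb·ft: 142.5/1.356 = 105 lb·ft

105 lb·ft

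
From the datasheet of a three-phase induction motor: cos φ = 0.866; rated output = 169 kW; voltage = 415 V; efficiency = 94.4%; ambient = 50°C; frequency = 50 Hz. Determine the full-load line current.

P_out = 169 kW = 169000 W
P_in = P_out / η = 169000 / 0.944 = 179025 W
I_L = P_in / (√3·V_L·cosφ) = 179025 / (1.732 × 415 × 0.866) = 288 A

288 A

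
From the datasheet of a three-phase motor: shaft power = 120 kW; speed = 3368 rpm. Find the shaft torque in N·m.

340 N·m

ω = 2π × 3368/60 = 352.7 rad/s
τ = P/ω = 120000/352.7 = 340 N·m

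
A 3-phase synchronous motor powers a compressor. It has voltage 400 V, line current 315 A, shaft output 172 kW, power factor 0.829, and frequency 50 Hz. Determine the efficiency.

95.1 %

P_out = 172 kW = 172000 W
P_in = √3·V_L·I_L·cosφ = 1.732 × 400 × 315 × 0.829 = 180914 W
η = P_out / P_in = 172000 / 180914 = 0.951 = 95.1%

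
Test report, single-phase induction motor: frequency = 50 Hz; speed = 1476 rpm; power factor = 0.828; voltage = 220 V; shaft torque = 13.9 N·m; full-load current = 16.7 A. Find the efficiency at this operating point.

70.6 %

ω = 2π × 1476/60 = 154.6 rad/s; P_out = τω = 13.9 × 154.6 = 2149 W
P_in = V·I·cosφ = 220 × 16.7 × 0.828 = 3042 W
η = P_out / P_in = 2149 / 3042 = 0.706 = 70.6%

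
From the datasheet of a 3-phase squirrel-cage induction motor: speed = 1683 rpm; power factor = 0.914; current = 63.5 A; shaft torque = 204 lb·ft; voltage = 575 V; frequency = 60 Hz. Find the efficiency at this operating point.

τ = 204 lb·ft × 1.356 = 276.6 N·m
ω = 2π × 1683/60 = 176.2 rad/s; P_out = τω = 276.6 × 176.2 = 48737 W
P_in = √3·V_L·I_L·cosφ = 1.732 × 575 × 63.5 × 0.914 = 57801 W
η = P_out / P_in = 48737 / 57801 = 0.843 = 84.3%

84.3 %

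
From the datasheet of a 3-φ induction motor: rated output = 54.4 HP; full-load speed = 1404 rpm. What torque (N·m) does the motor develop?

P_out = 54.4 × 746 = 40582 W
ω = 2π × 1404/60 = 147 rad/s
τ = P_out/ω = 40582/147 = 276 N·m

276 N·m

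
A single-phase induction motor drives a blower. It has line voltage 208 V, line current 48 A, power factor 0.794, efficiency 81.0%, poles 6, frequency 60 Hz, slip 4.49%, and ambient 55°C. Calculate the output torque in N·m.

53.5 N·m

P_in = V·I·cosφ = 208 × 48 × 0.794 = 7927 W
P_out = η·P_in = 0.81 × 7927 = 6421 W
n_s = 120×60/6 = 1200 rpm; n = 1200×(1−0.0449) = 1146 rpm
ω = 2π×1146/60 = 120 rad/s
τ = P_out/ω = 6421/120 = 53.5 N·m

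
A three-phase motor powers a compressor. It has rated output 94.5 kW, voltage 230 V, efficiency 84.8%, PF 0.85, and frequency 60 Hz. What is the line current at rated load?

329 A

P_out = 94.5 kW = 94500 W
P_in = P_out / η = 94500 / 0.848 = 111439 W
I_L = P_in / (√3·V_L·cosφ) = 111439 / (1.732 × 230 × 0.85) = 329 A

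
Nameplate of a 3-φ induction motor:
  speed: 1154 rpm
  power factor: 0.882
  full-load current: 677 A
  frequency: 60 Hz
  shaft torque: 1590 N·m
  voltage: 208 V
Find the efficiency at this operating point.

ω = 2π × 1154/60 = 120.8 rad/s; P_out = τω = 1590 × 120.8 = 192072 W
P_in = √3·V_L·I_L·cosφ = 1.732 × 208 × 677 × 0.882 = 215114 W
η = P_out / P_in = 192072 / 215114 = 0.893 = 89.3%

89.3 %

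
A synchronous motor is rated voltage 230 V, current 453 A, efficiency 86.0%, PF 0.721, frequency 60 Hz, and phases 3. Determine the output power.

112 kW

P_in = √3·V·I·cosφ = 1.732 × 230 × 453 × 0.721 = 130110 W
P_out = η·P_in = 0.86 × 130110 = 111895 W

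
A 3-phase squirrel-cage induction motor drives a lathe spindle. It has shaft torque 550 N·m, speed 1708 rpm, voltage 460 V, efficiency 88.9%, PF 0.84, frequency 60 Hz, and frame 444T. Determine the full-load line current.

165 A

ω = 2π×1708/60 = 178.9 rad/s; P_out = τω = 550 × 178.9 = 98395 W
P_in = P_out / η = 98395 / 0.889 = 110681 W
I_L = P_in / (√3·V_L·cosφ) = 110681 / (1.732 × 460 × 0.84) = 165 A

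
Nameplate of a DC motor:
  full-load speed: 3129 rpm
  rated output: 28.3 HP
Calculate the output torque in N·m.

64.4 N·m

P_out = 28.3 × 746 = 21112 W
ω = 2π × 3129/60 = 327.7 rad/s
τ = P_out/ω = 21112/327.7 = 64.4 N·m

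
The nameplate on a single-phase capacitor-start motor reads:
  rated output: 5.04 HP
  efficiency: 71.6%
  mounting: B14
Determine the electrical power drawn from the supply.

P_out = 5.04 × 746 = 3760 W
P_in = P_out/η = 3760/0.716 = 5251 W = 5.25 kW

5.25 kW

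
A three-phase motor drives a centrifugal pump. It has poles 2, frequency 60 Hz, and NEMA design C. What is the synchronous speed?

3600 rpm

n_s = 120f/p = 120×60/2 = 3600 rpm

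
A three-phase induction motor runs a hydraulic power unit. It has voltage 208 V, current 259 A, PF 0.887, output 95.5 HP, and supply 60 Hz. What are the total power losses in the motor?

11500 W

P_in = √3·V·I·cosφ = 1.732×208×259×0.887 = 82763 W
P_out = 95.5×746 = 71243 W
Losses = P_in − P_out = 82763 − 71243 = 11520 W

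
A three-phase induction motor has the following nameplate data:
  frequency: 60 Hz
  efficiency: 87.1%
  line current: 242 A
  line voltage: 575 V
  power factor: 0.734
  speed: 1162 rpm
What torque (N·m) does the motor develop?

P_in = √3·V·I·cosφ = 1.732 × 575 × 242 × 0.734 = 176900 W
P_out = η·P_in = 0.871 × 176900 = 154080 W
n = 1162 rpm
ω = 2π×1162/60 = 121.7 rad/s
τ = P_out/ω = 154080/121.7 = 1270 N·m

1270 N·m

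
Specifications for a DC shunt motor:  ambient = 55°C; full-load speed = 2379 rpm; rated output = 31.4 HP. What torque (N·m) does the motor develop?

P_out = 31.4 × 746 = 23424 W
ω = 2π × 2379/60 = 249.1 rad/s
τ = P_out/ω = 23424/249.1 = 94 N·m

94 N·m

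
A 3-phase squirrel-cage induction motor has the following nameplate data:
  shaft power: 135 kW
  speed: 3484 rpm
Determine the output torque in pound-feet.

273 lb·ft

ω = 2π × 3484/60 = 364.8 rad/s
τ = P/ω = 135000/364.8 = 370.1 N·m
In lb·ft: 370.1/1.356 = 273 lb·ft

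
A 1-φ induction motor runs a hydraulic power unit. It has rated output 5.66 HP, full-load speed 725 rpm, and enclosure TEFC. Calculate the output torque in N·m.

55.6 N·m

P_out = 5.66 × 746 = 4222 W
ω = 2π × 725/60 = 75.92 rad/s
τ = P_out/ω = 4222/75.92 = 55.6 N·m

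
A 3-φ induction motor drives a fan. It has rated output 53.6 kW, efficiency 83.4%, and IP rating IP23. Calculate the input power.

P_out = 53600 W
P_in = P_out/η = 53600/0.834 = 64269 W = 64.3 kW

64.3 kW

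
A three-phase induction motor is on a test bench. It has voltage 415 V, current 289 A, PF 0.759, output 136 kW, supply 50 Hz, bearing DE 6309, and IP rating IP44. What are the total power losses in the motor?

P_in = √3·V·I·cosφ = 1.732×415×289×0.759 = 157665 W
P_out = 136000 W
Losses = P_in − P_out = 157665 − 136000 = 21665 W

21700 W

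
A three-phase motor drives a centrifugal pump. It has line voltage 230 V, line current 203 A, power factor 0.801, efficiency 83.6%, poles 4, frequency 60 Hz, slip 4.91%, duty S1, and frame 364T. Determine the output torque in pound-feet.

P_in = √3·V·I·cosφ = 1.732 × 230 × 203 × 0.801 = 64775 W
P_out = η·P_in = 0.836 × 64775 = 54152 W
n_s = 120×60/4 = 1800 rpm; n = 1800×(1−0.0491) = 1712 rpm
ω = 2π×1712/60 = 179.3 rad/s
τ = P_out/ω = 54152/179.3 = 302 N·m
In lb·ft: 302/1.356 = 223 lb·ft

223 lb·ft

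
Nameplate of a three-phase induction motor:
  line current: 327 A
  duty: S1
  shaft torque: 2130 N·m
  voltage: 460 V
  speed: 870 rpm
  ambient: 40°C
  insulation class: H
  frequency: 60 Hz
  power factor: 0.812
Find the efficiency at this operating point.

ω = 2π × 870/60 = 91.11 rad/s; P_out = τω = 2130 × 91.11 = 194064 W
P_in = √3·V_L·I_L·cosφ = 1.732 × 460 × 327 × 0.812 = 211548 W
η = P_out / P_in = 194064 / 211548 = 0.917 = 91.7%

91.7 %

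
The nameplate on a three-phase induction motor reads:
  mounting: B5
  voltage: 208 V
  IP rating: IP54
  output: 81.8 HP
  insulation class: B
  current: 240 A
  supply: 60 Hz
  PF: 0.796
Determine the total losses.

7.8 kW

P_in = √3·V·I·cosφ = 1.732×208×240×0.796 = 68823 W
P_out = 81.8×746 = 61023 W
Losses = P_in − P_out = 68823 − 61023 = 7800 W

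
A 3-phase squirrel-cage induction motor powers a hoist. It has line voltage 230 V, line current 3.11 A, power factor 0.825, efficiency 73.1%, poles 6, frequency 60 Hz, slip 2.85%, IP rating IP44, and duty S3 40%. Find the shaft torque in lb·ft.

4.51 lb·ft

P_in = √3·V·I·cosφ = 1.732 × 230 × 3.11 × 0.825 = 1022 W
P_out = η·P_in = 0.731 × 1022 = 747 W
n_s = 120×60/6 = 1200 rpm; n = 1200×(1−0.0285) = 1166 rpm
ω = 2π×1166/60 = 122.1 rad/s
τ = P_out/ω = 747/122.1 = 6.118 N·m
In lb·ft: 6.118/1.356 = 4.51 lb·ft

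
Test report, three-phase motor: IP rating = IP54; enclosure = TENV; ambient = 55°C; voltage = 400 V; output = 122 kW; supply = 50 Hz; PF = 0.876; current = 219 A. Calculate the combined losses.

10900 W

P_in = √3·V·I·cosφ = 1.732×400×219×0.876 = 132910 W
P_out = 122000 W
Losses = P_in − P_out = 132910 − 122000 = 10910 W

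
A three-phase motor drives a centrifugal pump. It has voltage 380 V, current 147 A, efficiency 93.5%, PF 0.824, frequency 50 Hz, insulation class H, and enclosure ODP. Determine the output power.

74.5 kW

P_in = √3·V·I·cosφ = 1.732 × 380 × 147 × 0.824 = 79722 W
P_out = η·P_in = 0.935 × 79722 = 74540 W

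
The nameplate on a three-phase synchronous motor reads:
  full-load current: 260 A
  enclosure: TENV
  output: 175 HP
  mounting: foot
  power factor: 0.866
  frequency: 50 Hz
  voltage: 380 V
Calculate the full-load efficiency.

88.1 %

P_out = 175 × 746 = 130550 W
P_in = √3·V_L·I_L·cosφ = 1.732 × 380 × 260 × 0.866 = 148191 W
η = P_out / P_in = 130550 / 148191 = 0.881 = 88.1%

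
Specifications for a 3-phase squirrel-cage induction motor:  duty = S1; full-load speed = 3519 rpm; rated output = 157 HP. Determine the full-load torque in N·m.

P_out = 157 × 746 = 117122 W
ω = 2π × 3519/60 = 368.5 rad/s
τ = P_out/ω = 117122/368.5 = 318 N·m

318 N·m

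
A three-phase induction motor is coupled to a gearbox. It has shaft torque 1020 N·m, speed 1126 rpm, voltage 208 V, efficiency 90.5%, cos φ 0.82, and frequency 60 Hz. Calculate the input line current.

ω = 2π×1126/60 = 117.9 rad/s; P_out = τω = 1020 × 117.9 = 120258 W
P_in = P_out / η = 120258 / 0.905 = 132882 W
I_L = P_in / (√3·V_L·cosφ) = 132882 / (1.732 × 208 × 0.82) = 450 A

450 A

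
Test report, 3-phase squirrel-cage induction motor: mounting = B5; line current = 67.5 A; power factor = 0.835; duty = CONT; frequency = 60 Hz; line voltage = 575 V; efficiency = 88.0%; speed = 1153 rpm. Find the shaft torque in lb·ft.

302 lb·ft

P_in = √3·V·I·cosφ = 1.732 × 575 × 67.5 × 0.835 = 56131 W
P_out = η·P_in = 0.88 × 56131 = 49395 W
n = 1153 rpm
ω = 2π×1153/60 = 120.7 rad/s
τ = P_out/ω = 49395/120.7 = 409.2 N·m
In lb·ft: 409.2/1.356 = 302 lb·ft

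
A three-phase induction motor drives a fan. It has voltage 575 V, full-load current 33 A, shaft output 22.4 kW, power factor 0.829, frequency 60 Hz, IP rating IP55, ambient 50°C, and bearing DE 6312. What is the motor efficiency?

82.2 %

P_out = 22.4 kW = 22400 W
P_in = √3·V_L·I_L·cosφ = 1.732 × 575 × 33 × 0.829 = 27245 W
η = P_out / P_in = 22400 / 27245 = 0.822 = 82.2%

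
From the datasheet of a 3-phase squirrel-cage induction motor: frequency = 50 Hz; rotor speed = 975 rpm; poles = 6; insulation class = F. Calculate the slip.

n_s = 120f/p = 120×50/6 = 1000 rpm
s = (n_s − n)/n_s = (1000 − 975)/1000 = 0.0250

2.5 %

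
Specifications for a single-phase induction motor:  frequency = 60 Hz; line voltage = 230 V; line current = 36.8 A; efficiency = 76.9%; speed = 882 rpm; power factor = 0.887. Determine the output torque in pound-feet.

P_in = V·I·cosφ = 230 × 36.8 × 0.887 = 7508 W
P_out = η·P_in = 0.769 × 7508 = 5774 W
n = 882 rpm
ω = 2π×882/60 = 92.36 rad/s
τ = P_out/ω = 5774/92.36 = 62.52 N·m
In lb·ft: 62.52/1.356 = 46.1 lb·ft

46.1 lb·ft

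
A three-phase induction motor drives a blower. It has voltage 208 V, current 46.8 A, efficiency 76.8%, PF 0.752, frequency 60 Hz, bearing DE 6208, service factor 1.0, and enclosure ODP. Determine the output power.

P_in = √3·V·I·cosφ = 1.732 × 208 × 46.8 × 0.752 = 12679 W
P_out = η·P_in = 0.768 × 12679 = 9737 W

9.74 kW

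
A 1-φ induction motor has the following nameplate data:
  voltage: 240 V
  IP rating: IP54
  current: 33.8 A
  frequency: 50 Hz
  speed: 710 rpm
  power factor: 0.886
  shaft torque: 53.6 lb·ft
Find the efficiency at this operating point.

75.2 %

τ = 53.6 lb·ft × 1.356 = 72.68 N·m
ω = 2π × 710/60 = 74.35 rad/s; P_out = τω = 72.68 × 74.35 = 5404 W
P_in = V·I·cosφ = 240 × 33.8 × 0.886 = 7187 W
η = P_out / P_in = 5404 / 7187 = 0.752 = 75.2%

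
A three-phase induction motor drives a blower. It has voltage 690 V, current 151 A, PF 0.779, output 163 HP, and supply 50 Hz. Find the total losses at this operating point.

P_in = √3·V·I·cosφ = 1.732×690×151×0.779 = 140576 W
P_out = 163×746 = 121598 W
Losses = P_in − P_out = 140576 − 121598 = 18978 W

19 kW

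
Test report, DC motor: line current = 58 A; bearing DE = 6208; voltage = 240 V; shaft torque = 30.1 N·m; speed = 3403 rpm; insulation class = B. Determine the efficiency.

77.1 %

ω = 2π × 3403/60 = 356.4 rad/s; P_out = τω = 30.1 × 356.4 = 10728 W
P_in = V·I = 240 × 58 = 13920 W
η = P_out / P_in = 10728 / 13920 = 0.771 = 77.1%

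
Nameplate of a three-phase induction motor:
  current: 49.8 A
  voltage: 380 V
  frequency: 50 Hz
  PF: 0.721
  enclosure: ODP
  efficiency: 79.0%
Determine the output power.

18.7 kW

P_in = √3·V·I·cosφ = 1.732 × 380 × 49.8 × 0.721 = 23632 W
P_out = η·P_in = 0.79 × 23632 = 18669 W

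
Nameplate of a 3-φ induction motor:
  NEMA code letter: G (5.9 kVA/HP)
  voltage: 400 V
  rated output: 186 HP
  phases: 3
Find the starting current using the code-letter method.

1580 A

S_LR = 5.9 × 186 = 1097.4 kVA
I_LR = S_LR/(√3·V_L) = 1097400/(1.732×400) = 1580 A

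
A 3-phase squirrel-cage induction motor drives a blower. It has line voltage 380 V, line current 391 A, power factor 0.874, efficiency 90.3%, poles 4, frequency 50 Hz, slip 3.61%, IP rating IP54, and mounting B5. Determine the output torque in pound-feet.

989 lb·ft

P_in = √3·V·I·cosφ = 1.732 × 380 × 391 × 0.874 = 224916 W
P_out = η·P_in = 0.903 × 224916 = 203099 W
n_s = 120×50/4 = 1500 rpm; n = 1500×(1−0.0361) = 1446 rpm
ω = 2π×1446/60 = 151.4 rad/s
τ = P_out/ω = 203099/151.4 = 1341 N·m
In lb·ft: 1341/1.356 = 989 lb·ft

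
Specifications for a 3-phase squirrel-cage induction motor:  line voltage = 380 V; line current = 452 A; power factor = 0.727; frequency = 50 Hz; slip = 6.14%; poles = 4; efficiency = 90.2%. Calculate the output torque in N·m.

P_in = √3·V·I·cosφ = 1.732 × 380 × 452 × 0.727 = 216274 W
P_out = η·P_in = 0.902 × 216274 = 195079 W
n_s = 120×50/4 = 1500 rpm; n = 1500×(1−0.0614) = 1408 rpm
ω = 2π×1408/60 = 147.4 rad/s
τ = P_out/ω = 195079/147.4 = 1320 N·m

1320 N·m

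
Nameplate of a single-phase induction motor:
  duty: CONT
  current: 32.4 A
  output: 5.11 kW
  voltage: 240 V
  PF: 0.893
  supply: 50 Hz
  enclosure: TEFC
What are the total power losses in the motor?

1830 W

P_in = V·I·cosφ = 240×32.4×0.893 = 6944 W
P_out = 5110 W
Losses = P_in − P_out = 6944 − 5110 = 1834 W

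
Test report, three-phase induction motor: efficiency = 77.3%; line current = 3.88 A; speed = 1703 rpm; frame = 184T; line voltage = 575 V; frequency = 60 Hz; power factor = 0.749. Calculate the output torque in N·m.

P_in = √3·V·I·cosφ = 1.732 × 575 × 3.88 × 0.749 = 2894 W
P_out = η·P_in = 0.773 × 2894 = 2237 W
n = 1703 rpm
ω = 2π×1703/60 = 178.3 rad/s
τ = P_out/ω = 2237/178.3 = 12.5 N·m

12.5 N·m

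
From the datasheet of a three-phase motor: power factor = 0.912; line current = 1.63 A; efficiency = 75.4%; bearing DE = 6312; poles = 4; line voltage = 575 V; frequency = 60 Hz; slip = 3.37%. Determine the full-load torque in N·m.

6.13 N·m

P_in = √3·V·I·cosφ = 1.732 × 575 × 1.63 × 0.912 = 1480 W
P_out = η·P_in = 0.754 × 1480 = 1116 W
n_s = 120×60/4 = 1800 rpm; n = 1800×(1−0.0337) = 1739 rpm
ω = 2π×1739/60 = 182.1 rad/s
τ = P_out/ω = 1116/182.1 = 6.13 N·m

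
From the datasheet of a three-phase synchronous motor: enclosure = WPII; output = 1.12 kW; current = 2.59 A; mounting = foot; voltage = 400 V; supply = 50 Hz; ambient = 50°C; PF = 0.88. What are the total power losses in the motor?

P_in = √3·V·I·cosφ = 1.732×400×2.59×0.88 = 1579 W
P_out = 1120 W
Losses = P_in − P_out = 1579 − 1120 = 459 W

459 W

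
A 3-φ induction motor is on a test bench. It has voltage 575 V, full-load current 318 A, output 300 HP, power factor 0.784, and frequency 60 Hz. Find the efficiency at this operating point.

90.1 %

P_out = 300 × 746 = 223800 W
P_in = √3·V_L·I_L·cosφ = 1.732 × 575 × 318 × 0.784 = 248290 W
η = P_out / P_in = 223800 / 248290 = 0.901 = 90.1%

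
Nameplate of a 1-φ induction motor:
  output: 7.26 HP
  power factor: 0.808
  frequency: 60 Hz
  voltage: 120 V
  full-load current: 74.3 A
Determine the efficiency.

P_out = 7.26 × 746 = 5416 W
P_in = V·I·cosφ = 120 × 74.3 × 0.808 = 7204 W
η = P_out / P_in = 5416 / 7204 = 0.752 = 75.2%

75.2 %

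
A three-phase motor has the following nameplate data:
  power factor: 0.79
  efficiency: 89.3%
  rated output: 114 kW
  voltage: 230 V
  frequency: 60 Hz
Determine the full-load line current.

P_out = 114 kW = 114000 W
P_in = P_out / η = 114000 / 0.893 = 127660 W
I_L = P_in / (√3·V_L·cosφ) = 127660 / (1.732 × 230 × 0.79) = 406 A

406 A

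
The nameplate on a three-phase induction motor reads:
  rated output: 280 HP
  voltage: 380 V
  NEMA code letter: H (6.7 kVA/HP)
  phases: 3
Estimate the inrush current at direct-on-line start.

S_LR = 6.7 × 280 = 1876 kVA
I_LR = S_LR/(√3·V_L) = 1876000/(1.732×380) = 2850 A

2850 A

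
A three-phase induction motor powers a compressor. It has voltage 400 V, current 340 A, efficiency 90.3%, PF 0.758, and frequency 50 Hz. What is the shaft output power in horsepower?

P_in = √3·V·I·cosφ = 1.732 × 400 × 340 × 0.758 = 178548 W
P_out = η·P_in = 0.903 × 178548 = 161229 W
= 161229/746 = 216 HP

216 HP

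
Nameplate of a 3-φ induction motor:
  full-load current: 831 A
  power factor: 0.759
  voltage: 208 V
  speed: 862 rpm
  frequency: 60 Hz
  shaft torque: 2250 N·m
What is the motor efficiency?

89.4 %

ω = 2π × 862/60 = 90.27 rad/s; P_out = τω = 2250 × 90.27 = 203108 W
P_in = √3·V_L·I_L·cosφ = 1.732 × 208 × 831 × 0.759 = 227224 W
η = P_out / P_in = 203108 / 227224 = 0.894 = 89.4%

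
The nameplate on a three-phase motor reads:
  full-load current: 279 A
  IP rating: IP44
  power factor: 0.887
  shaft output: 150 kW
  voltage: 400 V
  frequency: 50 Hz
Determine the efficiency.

87.5 %

P_out = 150 kW = 150000 W
P_in = √3·V_L·I_L·cosφ = 1.732 × 400 × 279 × 0.887 = 171449 W
η = P_out / P_in = 150000 / 171449 = 0.875 = 87.5%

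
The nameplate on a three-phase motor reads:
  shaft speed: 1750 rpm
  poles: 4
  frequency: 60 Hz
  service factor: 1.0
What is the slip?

2.8 %

n_s = 120f/p = 120×60/4 = 1800 rpm
s = (n_s − n)/n_s = (1800 − 1750)/1800 = 0.0278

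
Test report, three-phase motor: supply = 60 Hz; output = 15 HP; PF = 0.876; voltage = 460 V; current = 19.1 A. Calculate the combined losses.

2.14 kW

P_in = √3·V·I·cosφ = 1.732×460×19.1×0.876 = 13330 W
P_out = 15×746 = 11190 W
Losses = P_in − P_out = 13330 − 11190 = 2140 W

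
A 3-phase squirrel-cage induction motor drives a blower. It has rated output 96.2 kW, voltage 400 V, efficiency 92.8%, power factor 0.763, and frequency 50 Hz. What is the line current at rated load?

196 A

P_out = 96.2 kW = 96200 W
P_in = P_out / η = 96200 / 0.928 = 103664 W
I_L = P_in / (√3·V_L·cosφ) = 103664 / (1.732 × 400 × 0.763) = 196 A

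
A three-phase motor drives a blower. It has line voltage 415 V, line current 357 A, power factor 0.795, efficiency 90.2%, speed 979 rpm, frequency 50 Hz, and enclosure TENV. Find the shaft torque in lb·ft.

1320 lb·ft

P_in = √3·V·I·cosφ = 1.732 × 415 × 357 × 0.795 = 204001 W
P_out = η·P_in = 0.902 × 204001 = 184009 W
n = 979 rpm
ω = 2π×979/60 = 102.5 rad/s
τ = P_out/ω = 184009/102.5 = 1795 N·m
In lb·ft: 1795/1.356 = 1320 lb·ft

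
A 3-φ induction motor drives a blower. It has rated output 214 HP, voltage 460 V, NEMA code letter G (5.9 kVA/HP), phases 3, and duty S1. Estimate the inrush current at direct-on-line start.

1580 A

S_LR = 5.9 × 214 = 1262.6 kVA
I_LR = S_LR/(√3·V_L) = 1262600/(1.732×460) = 1580 A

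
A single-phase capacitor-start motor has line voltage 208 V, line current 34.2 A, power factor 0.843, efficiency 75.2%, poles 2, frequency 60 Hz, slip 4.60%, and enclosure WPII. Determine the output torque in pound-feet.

9.25 lb·ft

P_in = V·I·cosφ = 208 × 34.2 × 0.843 = 5997 W
P_out = η·P_in = 0.752 × 5997 = 4510 W
n_s = 120×60/2 = 3600 rpm; n = 3600×(1−0.046) = 3434 rpm
ω = 2π×3434/60 = 359.6 rad/s
τ = P_out/ω = 4510/359.6 = 12.54 N·m
In lb·ft: 12.54/1.356 = 9.25 lb·ft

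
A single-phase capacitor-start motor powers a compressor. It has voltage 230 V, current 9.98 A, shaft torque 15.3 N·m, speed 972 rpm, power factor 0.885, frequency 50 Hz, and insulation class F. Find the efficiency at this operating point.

76.7 %

ω = 2π × 972/60 = 101.8 rad/s; P_out = τω = 15.3 × 101.8 = 1558 W
P_in = V·I·cosφ = 230 × 9.98 × 0.885 = 2031 W
η = P_out / P_in = 1558 / 2031 = 0.767 = 76.7%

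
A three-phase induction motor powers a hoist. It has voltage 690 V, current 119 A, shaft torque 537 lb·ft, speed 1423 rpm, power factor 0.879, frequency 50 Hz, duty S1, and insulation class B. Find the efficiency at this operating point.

τ = 537 lb·ft × 1.356 = 728.2 N·m
ω = 2π × 1423/60 = 149 rad/s; P_out = τω = 728.2 × 149 = 108502 W
P_in = √3·V_L·I_L·cosφ = 1.732 × 690 × 119 × 0.879 = 125007 W
η = P_out / P_in = 108502 / 125007 = 0.868 = 86.8%

86.8 %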